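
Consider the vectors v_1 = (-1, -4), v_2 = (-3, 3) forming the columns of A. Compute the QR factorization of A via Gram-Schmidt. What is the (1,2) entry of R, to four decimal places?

r_{12} = -2.1828

e_1 = v_1/‖v_1‖ = (-1, -4)/4.1231 = (-0.2425, -0.9701).
r_{12} = e_1·v_2 = -2.1828.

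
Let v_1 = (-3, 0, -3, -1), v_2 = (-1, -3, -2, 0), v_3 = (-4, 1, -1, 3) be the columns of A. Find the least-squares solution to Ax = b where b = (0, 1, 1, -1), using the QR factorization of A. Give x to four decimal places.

v_1 = (-3, 0, -3, -1); ‖v_1‖ = 4.3589, so e_1 = (-0.6882, 0.0000, -0.6882, -0.2294).
e_1·v_2 = (-0.6882)·(-1) + 0.0000·(-3) + (-0.6882)·(-2) + (-0.2294)·0 = 2.0647.
u_2 = v_2 − 2.0647·e_1 = (0.4211, -3.0000, -0.5789, 0.4737).
‖u_2‖ = 3.1204, so e_2 = (0.1349, -0.9614, -0.1855, 0.1518).
e_1·v_3 = (-0.6882)·(-4) + 0.0000·1 + (-0.6882)·(-1) + (-0.2294)·3 = 2.7530; e_2·v_3 = 0.1349·(-4) + (-0.9614)·1 + (-0.1855)·(-1) + 0.1518·3 = -0.8602.
u_3 = v_3 − 2.7530·e_1 + 0.8602·e_2 = (-1.9892, 0.1730, 0.7351, 3.7622).
‖u_3‖ = 4.3222, so e_3 = (-0.4602, 0.0400, 0.1701, 0.8704).
Qᵀb = (-0.4588, -1.2988, -0.6603).
Back-substitute: x_3 = -0.6603/4.3222 = -0.1528.
x_2 = (-1.2988 + 0.8602·(-0.1528))/3.1204 = -0.4583.
x_1 = (-0.4588 − 2.0647·(-0.4583) − 2.7530·(-0.1528))/4.3589 = 0.2083.

x = (0.2083, -0.4583, -0.1528)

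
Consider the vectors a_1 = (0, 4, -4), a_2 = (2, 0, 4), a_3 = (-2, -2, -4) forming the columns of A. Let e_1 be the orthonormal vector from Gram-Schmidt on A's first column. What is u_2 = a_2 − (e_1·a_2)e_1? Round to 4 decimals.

u_2 = (2.0000, 2.0000, 2.0000)

a_1 = (0, 4, -4); ‖a_1‖ = 5.6569, so e_1 = (0.0000, 0.7071, -0.7071).
e_1·a_2 = 0.0000·2 + 0.7071·0 + (-0.7071)·4 = -2.8284.
u_2 = a_2 + 2.8284·e_1 = (2.0000, 2.0000, 2.0000).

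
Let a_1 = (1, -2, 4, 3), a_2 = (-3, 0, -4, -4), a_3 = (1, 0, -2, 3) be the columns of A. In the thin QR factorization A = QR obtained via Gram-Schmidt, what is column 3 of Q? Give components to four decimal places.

a_1 = (1, -2, 4, 3); ‖a_1‖ = 5.4772, so e_1 = (0.1826, -0.3651, 0.7303, 0.5477).
e_1·a_2 = 0.1826·(-3) + (-0.3651)·0 + 0.7303·(-4) + 0.5477·(-4) = -5.6598.
u_2 = a_2 + 5.6598·e_1 = (-1.9667, -2.0667, 0.1333, -0.9000).
‖u_2‖ = 2.9944, so e_2 = (-0.6568, -0.6902, 0.0445, -0.3006).
e_1·a_3 = 0.1826·1 + (-0.3651)·0 + 0.7303·(-2) + 0.5477·3 = 0.3651; e_2·a_3 = (-0.6568)·1 + (-0.6902)·0 + 0.0445·(-2) + (-0.3006)·3 = -1.6475.
u_3 = a_3 − 0.3651·e_1 + 1.6475·e_2 = (-0.1487, -1.0037, -2.1933, 2.3048).
‖u_3‖ = 3.3395, so e_3 = (-0.0445, -0.3006, -0.6568, 0.6902).

e_3 = (-0.0445, -0.3006, -0.6568, 0.6902)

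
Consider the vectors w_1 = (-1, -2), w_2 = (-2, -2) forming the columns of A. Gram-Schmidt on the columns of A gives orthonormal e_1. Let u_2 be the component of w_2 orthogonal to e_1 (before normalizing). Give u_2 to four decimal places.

w_1 = (-1, -2); ‖w_1‖ = 2.2361, so e_1 = (-0.4472, -0.8944).
e_1·w_2 = (-0.4472)·(-2) + (-0.8944)·(-2) = 2.6833.
u_2 = w_2 − 2.6833·e_1 = (-0.8000, 0.4000).

u_2 = (-0.8000, 0.4000)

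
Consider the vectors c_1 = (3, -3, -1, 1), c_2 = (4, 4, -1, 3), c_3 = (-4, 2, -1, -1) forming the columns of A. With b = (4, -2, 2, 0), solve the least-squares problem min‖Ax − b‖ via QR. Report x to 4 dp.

c_1 = (3, -3, -1, 1); ‖c_1‖ = 4.4721, so q_1 = (0.6708, -0.6708, -0.2236, 0.2236).
q_1·c_2 = 0.6708·4 + (-0.6708)·4 + (-0.2236)·(-1) + 0.2236·3 = 0.8944.
u_2 = c_2 − 0.8944·q_1 = (3.4000, 4.6000, -0.8000, 2.8000).
‖u_2‖ = 6.4187, so q_2 = (0.5297, 0.7167, -0.1246, 0.4362).
q_1·c_3 = 0.6708·(-4) + (-0.6708)·2 + (-0.2236)·(-1) + 0.2236·(-1) = -4.0249; q_2·c_3 = 0.5297·(-4) + 0.7167·2 + (-0.1246)·(-1) + 0.4362·(-1) = -0.9971.
u_3 = c_3 + 4.0249·q_1 + 0.9971·q_2 = (-0.7718, 0.0146, -2.0243, 0.3350).
‖u_3‖ = 2.1922, so q_3 = (-0.3521, 0.0066, -0.9234, 0.1528).
Qᵀb = (3.5777, 0.4362, -3.2684).
Back-substitute: x_3 = -3.2684/2.1922 = -1.4909.
x_2 = (0.4362 + 0.9971·(-1.4909))/6.4187 = -0.1636.
x_1 = (3.5777 − 0.8944·(-0.1636) + 4.0249·(-1.4909))/4.4721 = -0.5091.

x = (-0.5091, -0.1636, -1.4909)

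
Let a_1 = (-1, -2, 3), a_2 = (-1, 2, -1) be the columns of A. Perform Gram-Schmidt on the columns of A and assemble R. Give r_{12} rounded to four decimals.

e_1 = a_1/‖a_1‖ = (-1, -2, 3)/3.7417 = (-0.2673, -0.5345, 0.8018).
r_{12} = e_1·a_2 = -1.6036.

r_{12} = -1.6036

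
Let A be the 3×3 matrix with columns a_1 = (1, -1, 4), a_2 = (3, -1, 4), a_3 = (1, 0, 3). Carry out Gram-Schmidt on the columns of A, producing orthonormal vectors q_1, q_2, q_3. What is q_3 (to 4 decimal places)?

q_1 = a_1/‖a_1‖ = (1, -1, 4)/4.2426 = (0.2357, -0.2357, 0.9428).
r_{12} = q_1·a_2 = 4.7140.
u_2 = a_2 − 4.7140·q_1 = (1.8889, 0.1111, -0.4444).
‖u_2‖ = 1.9437, so q_2 = (0.9718, 0.0572, -0.2287).
r_{13} = q_1·a_3 = 3.0641; r_{23} = q_2·a_3 = 0.2858.
u_3 = a_3 − 3.0641·q_1 − 0.2858·q_2 = (0.0000, 0.7059, 0.1765).
‖u_3‖ = 0.7276, so q_3 = (0.0000, 0.9701, 0.2425).

q_3 = (0.0000, 0.9701, 0.2425)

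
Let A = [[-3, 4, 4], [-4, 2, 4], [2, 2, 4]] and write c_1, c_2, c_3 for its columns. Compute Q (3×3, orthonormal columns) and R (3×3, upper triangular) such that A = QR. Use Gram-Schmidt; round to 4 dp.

c_1 = (-3, -4, 2); ‖c_1‖ = 5.3852, so q_1 = (-0.5571, -0.7428, 0.3714).
q_1·c_2 = (-0.5571)·4 + (-0.7428)·2 + 0.3714·2 = -2.9711.
u_2 = c_2 + 2.9711·q_1 = (2.3448, -0.2069, 3.1034).
‖u_2‖ = 3.8952, so q_2 = (0.6020, -0.0531, 0.7967).
q_1·c_3 = (-0.5571)·4 + (-0.7428)·4 + 0.3714·4 = -3.7139; q_2·c_3 = 0.6020·4 + (-0.0531)·4 + 0.7967·4 = 5.3824.
u_3 = c_3 + 3.7139·q_1 − 5.3824·q_2 = (-1.3091, 1.5273, 1.0909).
‖u_3‖ = 2.2883, so q_3 = (-0.5721, 0.6674, 0.4767).

Q = [[-0.5571, 0.6020, -0.5721], [-0.7428, -0.0531, 0.6674], [0.3714, 0.7967, 0.4767]], R = [[5.3852, -2.9711, -3.7139], [0.0000, 3.8952, 5.3824], [0.0000, 0.0000, 2.2883]]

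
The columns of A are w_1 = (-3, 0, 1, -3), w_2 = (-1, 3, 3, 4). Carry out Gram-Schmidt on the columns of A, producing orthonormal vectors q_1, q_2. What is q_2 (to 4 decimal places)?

q_1 = w_1/‖w_1‖ = (-3, 0, 1, -3)/4.3589 = (-0.6882, 0.0000, 0.2294, -0.6882).
r_{12} = q_1·w_2 = -1.3765.
u_2 = w_2 + 1.3765·q_1 = (-1.9474, 3.0000, 3.3158, 3.0526).
‖u_2‖ = 5.7537, so q_2 = (-0.3385, 0.5214, 0.5763, 0.5305).

q_2 = (-0.3385, 0.5214, 0.5763, 0.5305)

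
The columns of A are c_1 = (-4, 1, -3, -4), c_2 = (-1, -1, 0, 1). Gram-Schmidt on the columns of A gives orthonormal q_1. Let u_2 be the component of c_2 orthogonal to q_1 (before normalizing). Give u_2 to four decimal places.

u_2 = (-1.0952, -0.9762, -0.0714, 0.9048)

c_1 = (-4, 1, -3, -4); ‖c_1‖ = 6.4807, so q_1 = (-0.6172, 0.1543, -0.4629, -0.6172).
q_1·c_2 = (-0.6172)·(-1) + 0.1543·(-1) + (-0.4629)·0 + (-0.6172)·1 = -0.1543.
u_2 = c_2 + 0.1543·q_1 = (-1.0952, -0.9762, -0.0714, 0.9048).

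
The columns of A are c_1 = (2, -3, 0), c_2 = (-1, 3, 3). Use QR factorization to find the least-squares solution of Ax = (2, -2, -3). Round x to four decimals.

x = (0.0238, -0.8810)

c_1 = (2, -3, 0); ‖c_1‖ = 3.6056, so q_1 = (0.5547, -0.8321, 0.0000).
q_1·c_2 = 0.5547·(-1) + (-0.8321)·3 + 0.0000·3 = -3.0509.
u_2 = c_2 + 3.0509·q_1 = (0.6923, 0.4615, 3.0000).
‖u_2‖ = 3.1132, so q_2 = (0.2224, 0.1482, 0.9636).
Qᵀb = (2.7735, -2.7426).
Back-substitute: x_2 = -2.7426/3.1132 = -0.8810.
x_1 = (2.7735 + 3.0509·(-0.8810))/3.6056 = 0.0238.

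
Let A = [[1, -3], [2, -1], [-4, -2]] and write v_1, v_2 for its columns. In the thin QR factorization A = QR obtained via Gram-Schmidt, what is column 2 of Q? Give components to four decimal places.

e_2 = (-0.8531, -0.3490, -0.3878)

v_1 = (1, 2, -4); ‖v_1‖ = 4.5826, so e_1 = (0.2182, 0.4364, -0.8729).
e_1·v_2 = 0.2182·(-3) + 0.4364·(-1) + (-0.8729)·(-2) = 0.6547.
u_2 = v_2 − 0.6547·e_1 = (-3.1429, -1.2857, -1.4286).
‖u_2‖ = 3.6839, so e_2 = (-0.8531, -0.3490, -0.3878).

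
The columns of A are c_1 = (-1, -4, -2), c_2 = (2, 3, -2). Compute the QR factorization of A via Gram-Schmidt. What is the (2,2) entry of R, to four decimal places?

e_1 = c_1/‖c_1‖ = (-1, -4, -2)/4.5826 = (-0.2182, -0.8729, -0.4364).
r_{12} = e_1·c_2 = -2.1822.
u_2 = c_2 + 2.1822·e_1 = (1.5238, 1.0952, -2.9524).
r_{22} = ‖u_2‖ = 3.4983.

r_{22} = 3.4983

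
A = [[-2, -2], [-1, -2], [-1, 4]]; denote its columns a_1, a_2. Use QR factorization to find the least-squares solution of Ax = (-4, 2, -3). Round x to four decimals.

a_1 = (-2, -1, -1); ‖a_1‖ = 2.4495, so e_1 = (-0.8165, -0.4082, -0.4082).
e_1·a_2 = (-0.8165)·(-2) + (-0.4082)·(-2) + (-0.4082)·4 = 0.8165.
u_2 = a_2 − 0.8165·e_1 = (-1.3333, -1.6667, 4.3333).
‖u_2‖ = 4.8305, so e_2 = (-0.2760, -0.3450, 0.8971).
Qᵀb = (3.6742, -2.2772).
Back-substitute: x_2 = -2.2772/4.8305 = -0.4714.
x_1 = (3.6742 − 0.8165·(-0.4714))/2.4495 = 1.6571.

x = (1.6571, -0.4714)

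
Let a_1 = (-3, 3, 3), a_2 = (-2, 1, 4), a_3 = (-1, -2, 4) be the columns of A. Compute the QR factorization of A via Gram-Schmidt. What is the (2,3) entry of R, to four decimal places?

r_{23} = 4.1662

a_1 = (-3, 3, 3); ‖a_1‖ = 5.1962, so q_1 = (-0.5774, 0.5774, 0.5774).
q_1·a_2 = (-0.5774)·(-2) + 0.5774·1 + 0.5774·4 = 4.0415.
u_2 = a_2 − 4.0415·q_1 = (0.3333, -1.3333, 1.6667).
‖u_2‖ = 2.1602, so q_2 = (0.1543, -0.6172, 0.7715).
r_{23} = q_2·a_3 = 4.1662.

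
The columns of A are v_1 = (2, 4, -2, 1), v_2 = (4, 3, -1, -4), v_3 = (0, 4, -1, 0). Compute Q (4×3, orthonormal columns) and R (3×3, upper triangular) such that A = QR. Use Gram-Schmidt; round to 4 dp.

v_1 = (2, 4, -2, 1); ‖v_1‖ = 5.0000, so q_1 = (0.4000, 0.8000, -0.4000, 0.2000).
q_1·v_2 = 0.4000·4 + 0.8000·3 + (-0.4000)·(-1) + 0.2000·(-4) = 3.6000.
u_2 = v_2 − 3.6000·q_1 = (2.5600, 0.1200, 0.4400, -4.7200).
‖u_2‖ = 5.3889, so q_2 = (0.4751, 0.0223, 0.0816, -0.8759).
q_1·v_3 = 0.4000·0 + 0.8000·4 + (-0.4000)·(-1) + 0.2000·0 = 3.6000; q_2·v_3 = 0.4751·0 + 0.0223·4 + 0.0816·(-1) + (-0.8759)·0 = 0.0074.
u_3 = v_3 − 3.6000·q_1 − 0.0074·q_2 = (-1.4435, 1.1198, 0.4394, -0.7135).
‖u_3‖ = 2.0100, so q_3 = (-0.7182, 0.5571, 0.2186, -0.3550).

Q = [[0.4000, 0.4751, -0.7182], [0.8000, 0.0223, 0.5571], [-0.4000, 0.0816, 0.2186], [0.2000, -0.8759, -0.3550]], R = [[5.0000, 3.6000, 3.6000], [0.0000, 5.3889, 0.0074], [0.0000, 0.0000, 2.0100]]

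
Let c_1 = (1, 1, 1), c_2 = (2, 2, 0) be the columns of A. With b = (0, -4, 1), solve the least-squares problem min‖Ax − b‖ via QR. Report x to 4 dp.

c_1 = (1, 1, 1); ‖c_1‖ = 1.7321, so q_1 = (0.5774, 0.5774, 0.5774).
q_1·c_2 = 0.5774·2 + 0.5774·2 + 0.5774·0 = 2.3094.
u_2 = c_2 − 2.3094·q_1 = (0.6667, 0.6667, -1.3333).
‖u_2‖ = 1.6330, so q_2 = (0.4082, 0.4082, -0.8165).
Qᵀb = (-1.7321, -2.4495).
Back-substitute: x_2 = -2.4495/1.6330 = -1.5000.
x_1 = (-1.7321 − 2.3094·(-1.5000))/1.7321 = 1.0000.

x = (1.0000, -1.5000)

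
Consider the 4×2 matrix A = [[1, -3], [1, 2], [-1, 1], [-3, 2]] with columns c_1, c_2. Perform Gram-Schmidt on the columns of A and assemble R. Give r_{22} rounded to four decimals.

e_1 = c_1/‖c_1‖ = (1, 1, -1, -3)/3.4641 = (0.2887, 0.2887, -0.2887, -0.8660).
r_{12} = e_1·c_2 = -2.3094.
u_2 = c_2 + 2.3094·e_1 = (-2.3333, 2.6667, 0.3333, 0.0000).
r_{22} = ‖u_2‖ = 3.5590.

r_{22} = 3.5590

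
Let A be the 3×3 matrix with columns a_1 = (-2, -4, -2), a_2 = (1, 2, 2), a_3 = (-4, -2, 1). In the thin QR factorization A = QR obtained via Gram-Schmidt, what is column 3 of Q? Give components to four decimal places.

e_1 = a_1/‖a_1‖ = (-2, -4, -2)/4.8990 = (-0.4082, -0.8165, -0.4082).
r_{12} = e_1·a_2 = -2.8577.
u_2 = a_2 + 2.8577·e_1 = (-0.1667, -0.3333, 0.8333).
‖u_2‖ = 0.9129, so e_2 = (-0.1826, -0.3651, 0.9129).
r_{13} = e_1·a_3 = 2.8577; r_{23} = e_2·a_3 = 2.3735.
u_3 = a_3 − 2.8577·e_1 − 2.3735·e_2 = (-2.4000, 1.2000, 0.0000).
‖u_3‖ = 2.6833, so e_3 = (-0.8944, 0.4472, 0.0000).

e_3 = (-0.8944, 0.4472, 0.0000)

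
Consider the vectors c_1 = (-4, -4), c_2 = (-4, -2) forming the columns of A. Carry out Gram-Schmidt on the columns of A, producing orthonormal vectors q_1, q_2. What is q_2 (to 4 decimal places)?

c_1 = (-4, -4); ‖c_1‖ = 5.6569, so q_1 = (-0.7071, -0.7071).
q_1·c_2 = (-0.7071)·(-4) + (-0.7071)·(-2) = 4.2426.
u_2 = c_2 − 4.2426·q_1 = (-1.0000, 1.0000).
‖u_2‖ = 1.4142, so q_2 = (-0.7071, 0.7071).

q_2 = (-0.7071, 0.7071)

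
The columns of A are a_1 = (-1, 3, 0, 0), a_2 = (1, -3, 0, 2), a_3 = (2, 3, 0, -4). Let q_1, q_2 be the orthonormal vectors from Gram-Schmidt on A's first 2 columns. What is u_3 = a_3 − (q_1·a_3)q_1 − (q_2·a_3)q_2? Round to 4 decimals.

a_1 = (-1, 3, 0, 0); ‖a_1‖ = 3.1623, so q_1 = (-0.3162, 0.9487, 0.0000, 0.0000).
q_1·a_2 = (-0.3162)·1 + 0.9487·(-3) + 0.0000·0 + 0.0000·2 = -3.1623.
u_2 = a_2 + 3.1623·q_1 = (0.0000, 0.0000, 0.0000, 2.0000).
‖u_2‖ = 2.0000, so q_2 = (0.0000, 0.0000, 0.0000, 1.0000).
q_1·a_3 = (-0.3162)·2 + 0.9487·3 + 0.0000·0 + 0.0000·(-4) = 2.2136; q_2·a_3 = 0.0000·2 + (0.0000)·3 + 0.0000·0 + 1.0000·(-4) = -4.0000.
u_3 = a_3 − 2.2136·q_1 + 4.0000·q_2 = (2.7000, 0.9000, 0.0000, 0.0000).

u_3 = (2.7000, 0.9000, 0.0000, 0.0000)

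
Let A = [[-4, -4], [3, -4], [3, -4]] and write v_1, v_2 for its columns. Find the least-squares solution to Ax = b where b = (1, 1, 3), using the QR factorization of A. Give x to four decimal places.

v_1 = (-4, 3, 3); ‖v_1‖ = 5.8310, so q_1 = (-0.6860, 0.5145, 0.5145).
q_1·v_2 = (-0.6860)·(-4) + 0.5145·(-4) + 0.5145·(-4) = -1.3720.
u_2 = v_2 + 1.3720·q_1 = (-4.9412, -3.2941, -3.2941).
‖u_2‖ = 6.7910, so q_2 = (-0.7276, -0.4851, -0.4851).
Qᵀb = (1.3720, -2.6679).
Back-substitute: x_2 = -2.6679/6.7910 = -0.3929.
x_1 = (1.3720 + 1.3720·(-0.3929))/5.8310 = 0.1429.

x = (0.1429, -0.3929)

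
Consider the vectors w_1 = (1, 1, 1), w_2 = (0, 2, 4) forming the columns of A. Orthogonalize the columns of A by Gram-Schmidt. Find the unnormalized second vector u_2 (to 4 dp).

u_2 = (-2.0000, 0.0000, 2.0000)

e_1 = w_1/‖w_1‖ = (1, 1, 1)/1.7321 = (0.5774, 0.5774, 0.5774).
r_{12} = e_1·w_2 = 3.4641.
u_2 = w_2 − 3.4641·e_1 = (-2.0000, 0.0000, 2.0000).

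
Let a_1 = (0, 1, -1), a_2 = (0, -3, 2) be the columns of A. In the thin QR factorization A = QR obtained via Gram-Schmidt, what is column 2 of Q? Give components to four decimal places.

e_2 = (0.0000, -0.7071, -0.7071)

a_1 = (0, 1, -1); ‖a_1‖ = 1.4142, so e_1 = (0.0000, 0.7071, -0.7071).
e_1·a_2 = 0.0000·0 + 0.7071·(-3) + (-0.7071)·2 = -3.5355.
u_2 = a_2 + 3.5355·e_1 = (0.0000, -0.5000, -0.5000).
‖u_2‖ = 0.7071, so e_2 = (0.0000, -0.7071, -0.7071).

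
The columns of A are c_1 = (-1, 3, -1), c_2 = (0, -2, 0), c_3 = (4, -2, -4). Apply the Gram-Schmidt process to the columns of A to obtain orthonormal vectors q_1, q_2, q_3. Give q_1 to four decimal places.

q_1 = (-0.3015, 0.9045, -0.3015)

c_1 = (-1, 3, -1); ‖c_1‖ = 3.3166, so q_1 = (-0.3015, 0.9045, -0.3015).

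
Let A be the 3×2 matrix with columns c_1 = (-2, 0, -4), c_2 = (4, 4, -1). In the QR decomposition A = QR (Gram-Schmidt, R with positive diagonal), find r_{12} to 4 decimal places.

r_{12} = -0.8944

c_1 = (-2, 0, -4); ‖c_1‖ = 4.4721, so q_1 = (-0.4472, 0.0000, -0.8944).
r_{12} = q_1·c_2 = -0.8944.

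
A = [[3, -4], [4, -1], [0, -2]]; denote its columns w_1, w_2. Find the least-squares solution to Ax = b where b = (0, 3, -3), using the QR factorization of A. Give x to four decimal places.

x = (1.1152, 0.9926)

w_1 = (3, 4, 0); ‖w_1‖ = 5.0000, so e_1 = (0.6000, 0.8000, 0.0000).
e_1·w_2 = 0.6000·(-4) + 0.8000·(-1) + 0.0000·(-2) = -3.2000.
u_2 = w_2 + 3.2000·e_1 = (-2.0800, 1.5600, -2.0000).
‖u_2‖ = 3.2802, so e_2 = (-0.6341, 0.4756, -0.6097).
Qᵀb = (2.4000, 3.2559).
Back-substitute: x_2 = 3.2559/3.2802 = 0.9926.
x_1 = (2.4000 + 3.2000·0.9926)/5.0000 = 1.1152.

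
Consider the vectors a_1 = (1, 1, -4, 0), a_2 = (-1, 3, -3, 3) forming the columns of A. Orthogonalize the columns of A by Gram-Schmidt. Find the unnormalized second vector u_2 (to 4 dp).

u_2 = (-1.7778, 2.2222, 0.1111, 3.0000)

a_1 = (1, 1, -4, 0); ‖a_1‖ = 4.2426, so e_1 = (0.2357, 0.2357, -0.9428, 0.0000).
e_1·a_2 = 0.2357·(-1) + 0.2357·3 + (-0.9428)·(-3) + 0.0000·3 = 3.2998.
u_2 = a_2 − 3.2998·e_1 = (-1.7778, 2.2222, 0.1111, 3.0000).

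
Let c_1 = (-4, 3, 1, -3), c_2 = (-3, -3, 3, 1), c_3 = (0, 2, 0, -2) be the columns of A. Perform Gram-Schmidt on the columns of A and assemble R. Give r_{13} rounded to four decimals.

c_1 = (-4, 3, 1, -3); ‖c_1‖ = 5.9161, so e_1 = (-0.6761, 0.5071, 0.1690, -0.5071).
r_{13} = e_1·c_3 = 2.0284.

r_{13} = 2.0284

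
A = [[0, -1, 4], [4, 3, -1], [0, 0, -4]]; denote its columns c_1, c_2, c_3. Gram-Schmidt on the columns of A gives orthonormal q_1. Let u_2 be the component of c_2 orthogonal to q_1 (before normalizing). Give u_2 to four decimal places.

u_2 = (-1.0000, 0.0000, 0.0000)

c_1 = (0, 4, 0); ‖c_1‖ = 4.0000, so q_1 = (0.0000, 1.0000, 0.0000).
q_1·c_2 = 0.0000·(-1) + 1.0000·3 + 0.0000·0 = 3.0000.
u_2 = c_2 − 3.0000·q_1 = (-1.0000, 0.0000, 0.0000).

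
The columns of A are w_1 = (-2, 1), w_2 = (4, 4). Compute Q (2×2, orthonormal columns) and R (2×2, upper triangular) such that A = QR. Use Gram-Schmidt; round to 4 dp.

Q = [[-0.8944, 0.4472], [0.4472, 0.8944]], R = [[2.2361, -1.7889], [0.0000, 5.3666]]

w_1 = (-2, 1); ‖w_1‖ = 2.2361, so q_1 = (-0.8944, 0.4472).
q_1·w_2 = (-0.8944)·4 + 0.4472·4 = -1.7889.
u_2 = w_2 + 1.7889·q_1 = (2.4000, 4.8000).
‖u_2‖ = 5.3666, so q_2 = (0.4472, 0.8944).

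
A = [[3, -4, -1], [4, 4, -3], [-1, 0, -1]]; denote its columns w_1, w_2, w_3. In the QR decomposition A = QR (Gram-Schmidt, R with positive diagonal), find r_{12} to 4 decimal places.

e_1 = w_1/‖w_1‖ = (3, 4, -1)/5.0990 = (0.5883, 0.7845, -0.1961).
r_{12} = e_1·w_2 = 0.7845.

r_{12} = 0.7845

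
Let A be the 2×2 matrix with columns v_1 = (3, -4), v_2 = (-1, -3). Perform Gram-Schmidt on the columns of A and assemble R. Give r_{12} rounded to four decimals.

r_{12} = 1.8000

v_1 = (3, -4); ‖v_1‖ = 5.0000, so q_1 = (0.6000, -0.8000).
r_{12} = q_1·v_2 = 1.8000.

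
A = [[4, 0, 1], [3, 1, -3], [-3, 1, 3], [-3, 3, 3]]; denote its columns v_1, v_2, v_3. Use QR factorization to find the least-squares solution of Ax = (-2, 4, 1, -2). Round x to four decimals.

x = (-0.2556, 0.5000, -0.9778)

q_1 = v_1/‖v_1‖ = (4, 3, -3, -3)/6.5574 = (0.6100, 0.4575, -0.4575, -0.4575).
r_{12} = q_1·v_2 = -1.3725.
u_2 = v_2 + 1.3725·q_1 = (0.8372, 1.6279, 0.3721, 2.3721).
‖u_2‖ = 3.0193, so q_2 = (0.2773, 0.5392, 0.1232, 0.7856).
r_{13} = q_1·v_3 = -3.5075; r_{23} = q_2·v_3 = 1.3864.
u_3 = v_3 + 3.5075·q_1 − 1.3864·q_2 = (2.7551, -2.1429, 1.2245, 0.3061).
‖u_3‖ = 3.7115, so q_3 = (0.7423, -0.5774, 0.3299, 0.0825).
Qᵀb = (1.0675, 0.1540, -3.6291).
Back-substitute: x_3 = -3.6291/3.7115 = -0.9778.
x_2 = (0.1540 − 1.3864·(-0.9778))/3.0193 = 0.5000.
x_1 = (1.0675 + 1.3725·0.5000 + 3.5075·(-0.9778))/6.5574 = -0.2556.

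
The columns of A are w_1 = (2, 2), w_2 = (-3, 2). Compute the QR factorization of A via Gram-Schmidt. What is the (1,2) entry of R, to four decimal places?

r_{12} = -0.7071

w_1 = (2, 2); ‖w_1‖ = 2.8284, so e_1 = (0.7071, 0.7071).
r_{12} = e_1·w_2 = -0.7071.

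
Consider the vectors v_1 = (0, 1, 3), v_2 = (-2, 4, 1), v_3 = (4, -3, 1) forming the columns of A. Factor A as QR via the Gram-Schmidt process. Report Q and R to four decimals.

Q = [[0.0000, -0.4984, 0.8669], [0.3162, 0.8224, 0.4729], [0.9487, -0.2741, -0.1576]], R = [[3.1623, 2.2136, 0.0000], [0.0000, 4.0125, -4.7352], [0.0000, 0.0000, 1.8915]]

q_1 = v_1/‖v_1‖ = (0, 1, 3)/3.1623 = (0.0000, 0.3162, 0.9487).
r_{12} = q_1·v_2 = 2.2136.
u_2 = v_2 − 2.2136·q_1 = (-2.0000, 3.3000, -1.1000).
‖u_2‖ = 4.0125, so q_2 = (-0.4984, 0.8224, -0.2741).
r_{13} = q_1·v_3 = 0.0000; r_{23} = q_2·v_3 = -4.7352.
u_3 = v_3 + 0.0000·q_1 + 4.7352·q_2 = (1.6398, 0.8944, -0.2981).
‖u_3‖ = 1.8915, so q_3 = (0.8669, 0.4729, -0.1576).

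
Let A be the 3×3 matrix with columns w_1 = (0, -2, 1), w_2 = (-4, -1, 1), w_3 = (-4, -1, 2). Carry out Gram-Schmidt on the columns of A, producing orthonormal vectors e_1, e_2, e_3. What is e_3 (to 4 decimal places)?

e_3 = (0.1111, 0.4444, 0.8889)

w_1 = (0, -2, 1); ‖w_1‖ = 2.2361, so e_1 = (0.0000, -0.8944, 0.4472).
e_1·w_2 = 0.0000·(-4) + (-0.8944)·(-1) + 0.4472·1 = 1.3416.
u_2 = w_2 − 1.3416·e_1 = (-4.0000, 0.2000, 0.4000).
‖u_2‖ = 4.0249, so e_2 = (-0.9938, 0.0497, 0.0994).
e_1·w_3 = 0.0000·(-4) + (-0.8944)·(-1) + 0.4472·2 = 1.7889; e_2·w_3 = (-0.9938)·(-4) + 0.0497·(-1) + 0.0994·2 = 4.1243.
u_3 = w_3 − 1.7889·e_1 − 4.1243·e_2 = (0.0988, 0.3951, 0.7901).
‖u_3‖ = 0.8889, so e_3 = (0.1111, 0.4444, 0.8889).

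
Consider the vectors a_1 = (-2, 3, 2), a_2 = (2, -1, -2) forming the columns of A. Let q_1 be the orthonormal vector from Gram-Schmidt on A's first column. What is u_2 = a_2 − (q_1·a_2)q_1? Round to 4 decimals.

u_2 = (0.7059, 0.9412, -0.7059)

a_1 = (-2, 3, 2); ‖a_1‖ = 4.1231, so q_1 = (-0.4851, 0.7276, 0.4851).
q_1·a_2 = (-0.4851)·2 + 0.7276·(-1) + 0.4851·(-2) = -2.6679.
u_2 = a_2 + 2.6679·q_1 = (0.7059, 0.9412, -0.7059).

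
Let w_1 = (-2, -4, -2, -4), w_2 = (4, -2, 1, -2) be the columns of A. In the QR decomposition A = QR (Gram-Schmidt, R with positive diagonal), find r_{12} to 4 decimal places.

w_1 = (-2, -4, -2, -4); ‖w_1‖ = 6.3246, so e_1 = (-0.3162, -0.6325, -0.3162, -0.6325).
r_{12} = e_1·w_2 = 0.9487.

r_{12} = 0.9487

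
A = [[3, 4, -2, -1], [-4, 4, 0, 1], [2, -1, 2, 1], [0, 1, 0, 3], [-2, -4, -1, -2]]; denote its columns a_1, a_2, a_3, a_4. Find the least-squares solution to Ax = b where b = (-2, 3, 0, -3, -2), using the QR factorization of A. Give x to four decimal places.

x = (-0.4978, 0.6486, 1.8535, -1.1316)

a_1 = (3, -4, 2, 0, -2); ‖a_1‖ = 5.7446, so e_1 = (0.5222, -0.6963, 0.3482, 0.0000, -0.3482).
e_1·a_2 = 0.5222·4 + (-0.6963)·4 + 0.3482·(-1) + 0.0000·1 + (-0.3482)·(-4) = 0.3482.
u_2 = a_2 − 0.3482·e_1 = (3.8182, 4.2424, -1.1212, 1.0000, -3.8788).
‖u_2‖ = 7.0625, so e_2 = (0.5406, 0.6007, -0.1588, 0.1416, -0.5492).
e_1·a_3 = 0.5222·(-2) + (-0.6963)·0 + 0.3482·2 + 0.0000·0 + (-0.3482)·(-1) = 0.0000; e_2·a_3 = 0.5406·(-2) + 0.6007·0 + (-0.1588)·2 + 0.1416·0 + (-0.5492)·(-1) = -0.8496.
u_3 = a_3 − 0.0000·e_1 + 0.8496·e_2 = (-1.5407, 0.5103, 1.8651, 0.1203, -1.4666).
‖u_3‖ = 2.8772, so e_3 = (-0.5355, 0.1774, 0.6482, 0.0418, -0.5097).
e_1·a_4 = 0.5222·(-1) + (-0.6963)·1 + 0.3482·1 + 0.0000·3 + (-0.3482)·(-2) = -0.1741; e_2·a_4 = 0.5406·(-1) + 0.6007·1 + (-0.1588)·1 + 0.1416·3 + (-0.5492)·(-2) = 1.4245; e_3·a_4 = (-0.5355)·(-1) + 0.1774·1 + 0.6482·1 + 0.0418·3 + (-0.5097)·(-2) = 2.5060.
u_4 = a_4 + 0.1741·e_1 − 1.4245·e_2 − 2.5060·e_3 = (-0.3373, -0.4214, -0.3377, 2.6935, -0.0009).
‖u_4‖ = 2.7678, so e_4 = (-0.1219, -0.1523, -0.1220, 0.9732, -0.0003).
Qᵀb = (-2.4371, 1.3945, 2.4971, -3.1319).
Back-substitute: x_4 = -3.1319/2.7678 = -1.1316.
x_3 = (2.4971 − 2.5060·(-1.1316))/2.8772 = 1.8535.
x_2 = (1.3945 + 0.8496·1.8535 − 1.4245·(-1.1316))/7.0625 = 0.6486.
x_1 = (-2.4371 − 0.3482·0.6486 − 0.0000·1.8535 + 0.1741·(-1.1316))/5.7446 = -0.4978.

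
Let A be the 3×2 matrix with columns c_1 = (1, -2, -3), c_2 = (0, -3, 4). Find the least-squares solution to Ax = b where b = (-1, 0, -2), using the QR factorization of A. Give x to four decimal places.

x = (0.2452, -0.2611)

c_1 = (1, -2, -3); ‖c_1‖ = 3.7417, so q_1 = (0.2673, -0.5345, -0.8018).
q_1·c_2 = 0.2673·0 + (-0.5345)·(-3) + (-0.8018)·4 = -1.6036.
u_2 = c_2 + 1.6036·q_1 = (0.4286, -3.8571, 2.7143).
‖u_2‖ = 4.7359, so q_2 = (0.0905, -0.8145, 0.5731).
Qᵀb = (1.3363, -1.2368).
Back-substitute: x_2 = -1.2368/4.7359 = -0.2611.
x_1 = (1.3363 + 1.6036·(-0.2611))/3.7417 = 0.2452.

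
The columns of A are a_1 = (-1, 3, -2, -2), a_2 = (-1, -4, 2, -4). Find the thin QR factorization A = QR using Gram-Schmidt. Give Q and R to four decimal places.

Q = [[-0.2357, -0.2372], [0.7071, -0.4839], [-0.4714, 0.2088], [-0.4714, -0.8161]], R = [[4.2426, -1.6499], [0.0000, 5.8547]]

a_1 = (-1, 3, -2, -2); ‖a_1‖ = 4.2426, so q_1 = (-0.2357, 0.7071, -0.4714, -0.4714).
q_1·a_2 = (-0.2357)·(-1) + 0.7071·(-4) + (-0.4714)·2 + (-0.4714)·(-4) = -1.6499.
u_2 = a_2 + 1.6499·q_1 = (-1.3889, -2.8333, 1.2222, -4.7778).
‖u_2‖ = 5.8547, so q_2 = (-0.2372, -0.4839, 0.2088, -0.8161).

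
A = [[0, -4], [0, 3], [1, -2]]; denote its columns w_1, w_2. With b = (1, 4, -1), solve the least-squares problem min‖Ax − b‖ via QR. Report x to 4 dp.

e_1 = w_1/‖w_1‖ = (0, 0, 1)/1.0000 = (0.0000, 0.0000, 1.0000).
r_{12} = e_1·w_2 = -2.0000.
u_2 = w_2 + 2.0000·e_1 = (-4.0000, 3.0000, 0.0000).
‖u_2‖ = 5.0000, so e_2 = (-0.8000, 0.6000, 0.0000).
Qᵀb = (-1.0000, 1.6000).
Back-substitute: x_2 = 1.6000/5.0000 = 0.3200.
x_1 = (-1.0000 + 2.0000·0.3200)/1.0000 = -0.3600.

x = (-0.3600, 0.3200)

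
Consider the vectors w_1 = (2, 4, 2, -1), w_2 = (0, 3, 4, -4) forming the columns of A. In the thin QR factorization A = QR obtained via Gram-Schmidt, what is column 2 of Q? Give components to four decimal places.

w_1 = (2, 4, 2, -1); ‖w_1‖ = 5.0000, so e_1 = (0.4000, 0.8000, 0.4000, -0.2000).
e_1·w_2 = 0.4000·0 + 0.8000·3 + 0.4000·4 + (-0.2000)·(-4) = 4.8000.
u_2 = w_2 − 4.8000·e_1 = (-1.9200, -0.8400, 2.0800, -3.0400).
‖u_2‖ = 4.2379, so e_2 = (-0.4531, -0.1982, 0.4908, -0.7173).

e_2 = (-0.4531, -0.1982, 0.4908, -0.7173)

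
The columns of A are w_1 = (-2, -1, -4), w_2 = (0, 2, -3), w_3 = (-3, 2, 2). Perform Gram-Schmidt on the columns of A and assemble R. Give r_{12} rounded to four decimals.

w_1 = (-2, -1, -4); ‖w_1‖ = 4.5826, so q_1 = (-0.4364, -0.2182, -0.8729).
r_{12} = q_1·w_2 = 2.1822.

r_{12} = 2.1822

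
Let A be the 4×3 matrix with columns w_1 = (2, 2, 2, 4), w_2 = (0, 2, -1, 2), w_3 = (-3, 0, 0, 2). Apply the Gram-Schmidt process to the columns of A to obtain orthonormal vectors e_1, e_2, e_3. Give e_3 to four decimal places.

e_3 = (-0.8222, -0.2794, 0.2714, 0.4151)

e_1 = w_1/‖w_1‖ = (2, 2, 2, 4)/5.2915 = (0.3780, 0.3780, 0.3780, 0.7559).
r_{12} = e_1·w_2 = 1.8898.
u_2 = w_2 − 1.8898·e_1 = (-0.7143, 1.2857, -1.7143, 0.5714).
‖u_2‖ = 2.3299, so e_2 = (-0.3066, 0.5518, -0.7358, 0.2453).
r_{13} = e_1·w_3 = 0.3780; r_{23} = e_2·w_3 = 1.4102.
u_3 = w_3 − 0.3780·e_1 − 1.4102·e_2 = (-2.7105, -0.9211, 0.8947, 1.3684).
‖u_3‖ = 3.2967, so e_3 = (-0.8222, -0.2794, 0.2714, 0.4151).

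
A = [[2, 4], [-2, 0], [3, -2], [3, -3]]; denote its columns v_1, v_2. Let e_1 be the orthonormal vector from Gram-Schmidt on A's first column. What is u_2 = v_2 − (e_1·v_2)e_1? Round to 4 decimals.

u_2 = (4.5385, -0.5385, -1.1923, -2.1923)

e_1 = v_1/‖v_1‖ = (2, -2, 3, 3)/5.0990 = (0.3922, -0.3922, 0.5883, 0.5883).
r_{12} = e_1·v_2 = -1.3728.
u_2 = v_2 + 1.3728·e_1 = (4.5385, -0.5385, -1.1923, -2.1923).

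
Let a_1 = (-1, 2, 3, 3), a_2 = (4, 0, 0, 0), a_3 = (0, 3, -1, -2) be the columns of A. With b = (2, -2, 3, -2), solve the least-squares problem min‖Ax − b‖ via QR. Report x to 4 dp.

x = (-0.0970, 0.4758, -0.3779)

q_1 = a_1/‖a_1‖ = (-1, 2, 3, 3)/4.7958 = (-0.2085, 0.4170, 0.6255, 0.6255).
r_{12} = q_1·a_2 = -0.8341.
u_2 = a_2 + 0.8341·q_1 = (3.8261, 0.3478, 0.5217, 0.5217).
‖u_2‖ = 3.9121, so q_2 = (0.9780, 0.0889, 0.1334, 0.1334).
r_{13} = q_1·a_3 = -0.6255; r_{23} = q_2·a_3 = -0.1334.
u_3 = a_3 + 0.6255·q_1 + 0.1334·q_2 = (0.0000, 3.2727, -0.5909, -1.5909).
‖u_3‖ = 3.6866, so q_3 = (0.0000, 0.8877, -0.1603, -0.4315).
Qᵀb = (-0.6255, 1.9116, -1.3933).
Back-substitute: x_3 = -1.3933/3.6866 = -0.3779.
x_2 = (1.9116 + 0.1334·(-0.3779))/3.9121 = 0.4758.
x_1 = (-0.6255 + 0.8341·0.4758 + 0.6255·(-0.3779))/4.7958 = -0.0970.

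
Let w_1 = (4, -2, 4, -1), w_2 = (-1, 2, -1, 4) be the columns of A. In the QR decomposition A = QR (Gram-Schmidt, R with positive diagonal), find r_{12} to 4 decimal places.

e_1 = w_1/‖w_1‖ = (4, -2, 4, -1)/6.0828 = (0.6576, -0.3288, 0.6576, -0.1644).
r_{12} = e_1·w_2 = -2.6304.

r_{12} = -2.6304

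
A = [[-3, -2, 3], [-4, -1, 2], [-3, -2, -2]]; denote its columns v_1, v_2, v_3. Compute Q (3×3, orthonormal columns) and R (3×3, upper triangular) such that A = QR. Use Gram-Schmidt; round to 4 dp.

q_1 = v_1/‖v_1‖ = (-3, -4, -3)/5.8310 = (-0.5145, -0.6860, -0.5145).
r_{12} = q_1·v_2 = 2.7440.
u_2 = v_2 − 2.7440·q_1 = (-0.5882, 0.8824, -0.5882).
‖u_2‖ = 1.2127, so q_2 = (-0.4851, 0.7276, -0.4851).
r_{13} = q_1·v_3 = -1.8865; r_{23} = q_2·v_3 = 0.9701.
u_3 = v_3 + 1.8865·q_1 − 0.9701·q_2 = (2.5000, 0.0000, -2.5000).
‖u_3‖ = 3.5355, so q_3 = (0.7071, 0.0000, -0.7071).

Q = [[-0.5145, -0.4851, 0.7071], [-0.6860, 0.7276, 0.0000], [-0.5145, -0.4851, -0.7071]], R = [[5.8310, 2.7440, -1.8865], [0.0000, 1.2127, 0.9701], [0.0000, 0.0000, 3.5355]]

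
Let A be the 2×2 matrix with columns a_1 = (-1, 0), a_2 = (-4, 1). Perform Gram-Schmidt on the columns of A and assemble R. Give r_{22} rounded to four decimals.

r_{22} = 1.0000

a_1 = (-1, 0); ‖a_1‖ = 1.0000, so e_1 = (-1.0000, 0.0000).
e_1·a_2 = (-1.0000)·(-4) + 0.0000·1 = 4.0000.
u_2 = a_2 − 4.0000·e_1 = (0.0000, 1.0000).
r_{22} = ‖u_2‖ = 1.0000.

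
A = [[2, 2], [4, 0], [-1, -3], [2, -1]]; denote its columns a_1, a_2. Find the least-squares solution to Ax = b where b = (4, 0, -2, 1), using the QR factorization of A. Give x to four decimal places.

x = (0.3169, 0.8154)

q_1 = a_1/‖a_1‖ = (2, 4, -1, 2)/5.0000 = (0.4000, 0.8000, -0.2000, 0.4000).
r_{12} = q_1·a_2 = 1.0000.
u_2 = a_2 − 1.0000·q_1 = (1.6000, -0.8000, -2.8000, -1.4000).
‖u_2‖ = 3.6056, so q_2 = (0.4438, -0.2219, -0.7766, -0.3883).
Qᵀb = (2.4000, 2.9399).
Back-substitute: x_2 = 2.9399/3.6056 = 0.8154.
x_1 = (2.4000 − 1.0000·0.8154)/5.0000 = 0.3169.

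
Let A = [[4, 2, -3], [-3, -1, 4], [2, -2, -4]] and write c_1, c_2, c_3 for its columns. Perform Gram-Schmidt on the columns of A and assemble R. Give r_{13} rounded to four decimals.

c_1 = (4, -3, 2); ‖c_1‖ = 5.3852, so q_1 = (0.7428, -0.5571, 0.3714).
r_{13} = q_1·c_3 = -5.9423.

r_{13} = -5.9423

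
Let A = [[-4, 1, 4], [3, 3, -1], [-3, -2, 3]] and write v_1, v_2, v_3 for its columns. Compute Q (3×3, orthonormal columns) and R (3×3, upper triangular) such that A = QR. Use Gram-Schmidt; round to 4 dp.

v_1 = (-4, 3, -3); ‖v_1‖ = 5.8310, so q_1 = (-0.6860, 0.5145, -0.5145).
q_1·v_2 = (-0.6860)·1 + 0.5145·3 + (-0.5145)·(-2) = 1.8865.
u_2 = v_2 − 1.8865·q_1 = (2.2941, 2.0294, -1.0294).
‖u_2‖ = 3.2313, so q_2 = (0.7100, 0.6281, -0.3186).
q_1·v_3 = (-0.6860)·4 + 0.5145·(-1) + (-0.5145)·3 = -4.8020; q_2·v_3 = 0.7100·4 + 0.6281·(-1) + (-0.3186)·3 = 1.2561.
u_3 = v_3 + 4.8020·q_1 − 1.2561·q_2 = (-0.1859, 0.6817, 0.9296).
‖u_3‖ = 1.1676, so q_3 = (-0.1592, 0.5838, 0.7961).

Q = [[-0.6860, 0.7100, -0.1592], [0.5145, 0.6281, 0.5838], [-0.5145, -0.3186, 0.7961]], R = [[5.8310, 1.8865, -4.8020], [0.0000, 3.2313, 1.2561], [0.0000, 0.0000, 1.1676]]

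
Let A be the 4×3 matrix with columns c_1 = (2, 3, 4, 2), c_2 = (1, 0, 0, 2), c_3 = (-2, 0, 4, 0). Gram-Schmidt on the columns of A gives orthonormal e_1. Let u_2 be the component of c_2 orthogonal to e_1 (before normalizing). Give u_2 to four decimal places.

c_1 = (2, 3, 4, 2); ‖c_1‖ = 5.7446, so e_1 = (0.3482, 0.5222, 0.6963, 0.3482).
e_1·c_2 = 0.3482·1 + 0.5222·0 + 0.6963·0 + 0.3482·2 = 1.0445.
u_2 = c_2 − 1.0445·e_1 = (0.6364, -0.5455, -0.7273, 1.6364).

u_2 = (0.6364, -0.5455, -0.7273, 1.6364)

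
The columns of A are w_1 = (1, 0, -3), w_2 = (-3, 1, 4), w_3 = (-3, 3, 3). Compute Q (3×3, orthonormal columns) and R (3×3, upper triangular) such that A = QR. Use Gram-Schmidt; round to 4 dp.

Q = [[0.3162, -0.8018, 0.5071], [0.0000, 0.5345, 0.8452], [-0.9487, -0.2673, 0.1690]], R = [[3.1623, -4.7434, -3.7947], [0.0000, 1.8708, 3.2071], [0.0000, 0.0000, 1.5213]]

w_1 = (1, 0, -3); ‖w_1‖ = 3.1623, so q_1 = (0.3162, 0.0000, -0.9487).
q_1·w_2 = 0.3162·(-3) + 0.0000·1 + (-0.9487)·4 = -4.7434.
u_2 = w_2 + 4.7434·q_1 = (-1.5000, 1.0000, -0.5000).
‖u_2‖ = 1.8708, so q_2 = (-0.8018, 0.5345, -0.2673).
q_1·w_3 = 0.3162·(-3) + 0.0000·3 + (-0.9487)·3 = -3.7947; q_2·w_3 = (-0.8018)·(-3) + 0.5345·3 + (-0.2673)·3 = 3.2071.
u_3 = w_3 + 3.7947·q_1 − 3.2071·q_2 = (0.7714, 1.2857, 0.2571).
‖u_3‖ = 1.5213, so q_3 = (0.5071, 0.8452, 0.1690).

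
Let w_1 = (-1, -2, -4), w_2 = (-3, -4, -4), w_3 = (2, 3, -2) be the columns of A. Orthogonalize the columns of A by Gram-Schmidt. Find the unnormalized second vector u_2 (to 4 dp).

u_2 = (-1.7143, -1.4286, 1.1429)

w_1 = (-1, -2, -4); ‖w_1‖ = 4.5826, so e_1 = (-0.2182, -0.4364, -0.8729).
e_1·w_2 = (-0.2182)·(-3) + (-0.4364)·(-4) + (-0.8729)·(-4) = 5.8919.
u_2 = w_2 − 5.8919·e_1 = (-1.7143, -1.4286, 1.1429).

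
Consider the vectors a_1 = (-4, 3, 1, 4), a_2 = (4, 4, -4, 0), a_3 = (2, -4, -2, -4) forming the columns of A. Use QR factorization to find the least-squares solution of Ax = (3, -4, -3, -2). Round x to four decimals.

a_1 = (-4, 3, 1, 4); ‖a_1‖ = 6.4807, so q_1 = (-0.6172, 0.4629, 0.1543, 0.6172).
q_1·a_2 = (-0.6172)·4 + 0.4629·4 + 0.1543·(-4) + 0.6172·0 = -1.2344.
u_2 = a_2 + 1.2344·q_1 = (3.2381, 4.5714, -3.8095, 0.7619).
‖u_2‖ = 6.8173, so q_2 = (0.4750, 0.6706, -0.5588, 0.1118).
q_1·a_3 = (-0.6172)·2 + 0.4629·(-4) + 0.1543·(-2) + 0.6172·(-4) = -5.8635; q_2·a_3 = 0.4750·2 + 0.6706·(-4) + (-0.5588)·(-2) + 0.1118·(-4) = -1.0617.
u_3 = a_3 + 5.8635·q_1 + 1.0617·q_2 = (-1.1148, -0.5738, -1.6885, -0.2623).
‖u_3‖ = 2.1194, so q_3 = (-0.5260, -0.2707, -0.7967, -0.1238).
Qᵀb = (-5.4006, 0.1956, 2.1426).
Back-substitute: x_3 = 2.1426/2.1194 = 1.0109.
x_2 = (0.1956 + 1.0617·1.0109)/6.8173 = 0.1861.
x_1 = (-5.4006 + 1.2344·0.1861 + 5.8635·1.0109)/6.4807 = 0.1168.

x = (0.1168, 0.1861, 1.0109)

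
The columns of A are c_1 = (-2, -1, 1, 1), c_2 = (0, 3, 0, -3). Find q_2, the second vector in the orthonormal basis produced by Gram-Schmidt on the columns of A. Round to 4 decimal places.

c_1 = (-2, -1, 1, 1); ‖c_1‖ = 2.6458, so q_1 = (-0.7559, -0.3780, 0.3780, 0.3780).
q_1·c_2 = (-0.7559)·0 + (-0.3780)·3 + 0.3780·0 + 0.3780·(-3) = -2.2678.
u_2 = c_2 + 2.2678·q_1 = (-1.7143, 2.1429, 0.8571, -2.1429).
‖u_2‖ = 3.5857, so q_2 = (-0.4781, 0.5976, 0.2390, -0.5976).

q_2 = (-0.4781, 0.5976, 0.2390, -0.5976)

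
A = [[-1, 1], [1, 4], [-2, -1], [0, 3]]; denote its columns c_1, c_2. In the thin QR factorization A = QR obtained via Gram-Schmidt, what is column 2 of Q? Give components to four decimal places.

e_2 = (0.3837, 0.6627, 0.1395, 0.6278)

c_1 = (-1, 1, -2, 0); ‖c_1‖ = 2.4495, so e_1 = (-0.4082, 0.4082, -0.8165, 0.0000).
e_1·c_2 = (-0.4082)·1 + 0.4082·4 + (-0.8165)·(-1) + 0.0000·3 = 2.0412.
u_2 = c_2 − 2.0412·e_1 = (1.8333, 3.1667, 0.6667, 3.0000).
‖u_2‖ = 4.7784, so e_2 = (0.3837, 0.6627, 0.1395, 0.6278).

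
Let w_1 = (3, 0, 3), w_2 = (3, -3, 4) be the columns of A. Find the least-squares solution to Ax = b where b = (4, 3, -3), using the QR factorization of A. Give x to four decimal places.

x = (1.7018, -1.3158)

w_1 = (3, 0, 3); ‖w_1‖ = 4.2426, so q_1 = (0.7071, 0.0000, 0.7071).
q_1·w_2 = 0.7071·3 + 0.0000·(-3) + 0.7071·4 = 4.9497.
u_2 = w_2 − 4.9497·q_1 = (-0.5000, -3.0000, 0.5000).
‖u_2‖ = 3.0822, so q_2 = (-0.1622, -0.9733, 0.1622).
Qᵀb = (0.7071, -4.0555).
Back-substitute: x_2 = -4.0555/3.0822 = -1.3158.
x_1 = (0.7071 − 4.9497·(-1.3158))/4.2426 = 1.7018.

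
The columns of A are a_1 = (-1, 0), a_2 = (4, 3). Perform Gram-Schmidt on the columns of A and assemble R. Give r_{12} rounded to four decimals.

e_1 = a_1/‖a_1‖ = (-1, 0)/1.0000 = (-1.0000, 0.0000).
r_{12} = e_1·a_2 = -4.0000.

r_{12} = -4.0000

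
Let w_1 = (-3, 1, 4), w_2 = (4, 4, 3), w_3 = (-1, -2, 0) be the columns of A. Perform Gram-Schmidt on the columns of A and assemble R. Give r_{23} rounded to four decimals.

r_{23} = -1.9125

w_1 = (-3, 1, 4); ‖w_1‖ = 5.0990, so e_1 = (-0.5883, 0.1961, 0.7845).
e_1·w_2 = (-0.5883)·4 + 0.1961·4 + 0.7845·3 = 0.7845.
u_2 = w_2 − 0.7845·e_1 = (4.4615, 3.8462, 2.3846).
‖u_2‖ = 6.3549, so e_2 = (0.7021, 0.6052, 0.3752).
r_{23} = e_2·w_3 = -1.9125.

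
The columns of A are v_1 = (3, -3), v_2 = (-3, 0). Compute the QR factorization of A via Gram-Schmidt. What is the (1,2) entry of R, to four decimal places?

v_1 = (3, -3); ‖v_1‖ = 4.2426, so q_1 = (0.7071, -0.7071).
r_{12} = q_1·v_2 = -2.1213.

r_{12} = -2.1213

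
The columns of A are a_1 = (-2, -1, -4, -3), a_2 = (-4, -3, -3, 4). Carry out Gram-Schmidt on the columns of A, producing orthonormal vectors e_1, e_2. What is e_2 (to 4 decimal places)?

a_1 = (-2, -1, -4, -3); ‖a_1‖ = 5.4772, so e_1 = (-0.3651, -0.1826, -0.7303, -0.5477).
e_1·a_2 = (-0.3651)·(-4) + (-0.1826)·(-3) + (-0.7303)·(-3) + (-0.5477)·4 = 2.0083.
u_2 = a_2 − 2.0083·e_1 = (-3.2667, -2.6333, -1.5333, 5.1000).
‖u_2‖ = 6.7799, so e_2 = (-0.4818, -0.3884, -0.2262, 0.7522).

e_2 = (-0.4818, -0.3884, -0.2262, 0.7522)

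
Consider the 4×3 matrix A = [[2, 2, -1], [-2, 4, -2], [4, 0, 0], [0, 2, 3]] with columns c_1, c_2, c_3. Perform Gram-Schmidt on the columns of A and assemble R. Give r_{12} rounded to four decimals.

r_{12} = -0.8165

c_1 = (2, -2, 4, 0); ‖c_1‖ = 4.8990, so q_1 = (0.4082, -0.4082, 0.8165, 0.0000).
r_{12} = q_1·c_2 = -0.8165.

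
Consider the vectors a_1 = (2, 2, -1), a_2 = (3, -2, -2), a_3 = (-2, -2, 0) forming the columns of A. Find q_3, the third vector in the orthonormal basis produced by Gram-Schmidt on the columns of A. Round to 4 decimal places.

q_3 = (-0.5126, 0.0854, -0.8544)

a_1 = (2, 2, -1); ‖a_1‖ = 3.0000, so q_1 = (0.6667, 0.6667, -0.3333).
q_1·a_2 = 0.6667·3 + 0.6667·(-2) + (-0.3333)·(-2) = 1.3333.
u_2 = a_2 − 1.3333·q_1 = (2.1111, -2.8889, -1.5556).
‖u_2‖ = 3.9016, so q_2 = (0.5411, -0.7404, -0.3987).
q_1·a_3 = 0.6667·(-2) + 0.6667·(-2) + (-0.3333)·0 = -2.6667; q_2·a_3 = 0.5411·(-2) + (-0.7404)·(-2) + (-0.3987)·0 = 0.3987.
u_3 = a_3 + 2.6667·q_1 − 0.3987·q_2 = (-0.4380, 0.0730, -0.7299).
‖u_3‖ = 0.8544, so q_3 = (-0.5126, 0.0854, -0.8544).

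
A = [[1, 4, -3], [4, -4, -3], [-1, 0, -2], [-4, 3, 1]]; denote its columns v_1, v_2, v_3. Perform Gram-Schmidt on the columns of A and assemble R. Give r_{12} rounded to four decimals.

r_{12} = -4.1160

v_1 = (1, 4, -1, -4); ‖v_1‖ = 5.8310, so q_1 = (0.1715, 0.6860, -0.1715, -0.6860).
r_{12} = q_1·v_2 = -4.1160.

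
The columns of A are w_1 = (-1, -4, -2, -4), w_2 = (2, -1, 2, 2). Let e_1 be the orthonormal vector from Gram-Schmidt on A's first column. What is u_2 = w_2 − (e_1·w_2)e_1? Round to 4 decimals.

w_1 = (-1, -4, -2, -4); ‖w_1‖ = 6.0828, so e_1 = (-0.1644, -0.6576, -0.3288, -0.6576).
e_1·w_2 = (-0.1644)·2 + (-0.6576)·(-1) + (-0.3288)·2 + (-0.6576)·2 = -1.6440.
u_2 = w_2 + 1.6440·e_1 = (1.7297, -2.0811, 1.4595, 0.9189).

u_2 = (1.7297, -2.0811, 1.4595, 0.9189)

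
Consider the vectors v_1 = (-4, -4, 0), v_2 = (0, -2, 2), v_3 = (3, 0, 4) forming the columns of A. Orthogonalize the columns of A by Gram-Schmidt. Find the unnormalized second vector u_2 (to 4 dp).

e_1 = v_1/‖v_1‖ = (-4, -4, 0)/5.6569 = (-0.7071, -0.7071, 0.0000).
r_{12} = e_1·v_2 = 1.4142.
u_2 = v_2 − 1.4142·e_1 = (1.0000, -1.0000, 2.0000).

u_2 = (1.0000, -1.0000, 2.0000)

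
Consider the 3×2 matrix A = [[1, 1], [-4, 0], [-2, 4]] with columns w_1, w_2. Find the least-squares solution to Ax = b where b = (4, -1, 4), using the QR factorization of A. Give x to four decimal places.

x = (0.4545, 1.3636)

w_1 = (1, -4, -2); ‖w_1‖ = 4.5826, so q_1 = (0.2182, -0.8729, -0.4364).
q_1·w_2 = 0.2182·1 + (-0.8729)·0 + (-0.4364)·4 = -1.5275.
u_2 = w_2 + 1.5275·q_1 = (1.3333, -1.3333, 3.3333).
‖u_2‖ = 3.8297, so q_2 = (0.3482, -0.3482, 0.8704).
Qᵀb = (0.0000, 5.2223).
Back-substitute: x_2 = 5.2223/3.8297 = 1.3636.
x_1 = (0.0000 + 1.5275·1.3636)/4.5826 = 0.4545.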